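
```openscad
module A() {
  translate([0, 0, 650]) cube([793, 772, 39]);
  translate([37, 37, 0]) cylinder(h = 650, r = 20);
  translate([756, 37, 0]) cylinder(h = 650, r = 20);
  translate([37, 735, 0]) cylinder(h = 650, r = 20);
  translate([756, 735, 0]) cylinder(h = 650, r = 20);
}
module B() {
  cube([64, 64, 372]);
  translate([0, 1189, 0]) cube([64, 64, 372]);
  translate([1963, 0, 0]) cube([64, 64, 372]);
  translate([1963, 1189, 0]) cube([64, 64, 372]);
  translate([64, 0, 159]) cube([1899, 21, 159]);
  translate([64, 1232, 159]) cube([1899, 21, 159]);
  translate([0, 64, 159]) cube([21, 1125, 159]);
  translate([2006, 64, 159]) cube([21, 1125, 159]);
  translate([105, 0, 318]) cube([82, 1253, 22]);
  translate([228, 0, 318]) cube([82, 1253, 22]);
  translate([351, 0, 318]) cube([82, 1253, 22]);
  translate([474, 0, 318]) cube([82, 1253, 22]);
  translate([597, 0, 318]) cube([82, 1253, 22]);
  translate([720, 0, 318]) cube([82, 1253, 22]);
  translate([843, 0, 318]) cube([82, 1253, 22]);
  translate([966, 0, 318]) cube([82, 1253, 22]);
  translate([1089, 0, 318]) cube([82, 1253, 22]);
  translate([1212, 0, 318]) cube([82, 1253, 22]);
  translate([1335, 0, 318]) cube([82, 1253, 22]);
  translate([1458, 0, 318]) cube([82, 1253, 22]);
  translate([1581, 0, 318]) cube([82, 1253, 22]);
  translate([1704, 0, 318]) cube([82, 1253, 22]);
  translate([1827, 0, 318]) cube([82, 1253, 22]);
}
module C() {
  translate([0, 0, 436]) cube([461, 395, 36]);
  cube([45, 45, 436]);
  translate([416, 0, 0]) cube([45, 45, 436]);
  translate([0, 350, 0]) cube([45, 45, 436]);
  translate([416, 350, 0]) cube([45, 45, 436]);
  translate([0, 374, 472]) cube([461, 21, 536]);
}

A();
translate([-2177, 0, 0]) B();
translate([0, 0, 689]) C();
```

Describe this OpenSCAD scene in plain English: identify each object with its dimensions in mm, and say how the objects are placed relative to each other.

A is a rectangular dining table. The top is 793×772×39 mm with its upper surface at z = 689 mm. It stands on four round legs of 40 mm diameter, each leg's bounding box inset 17 mm from the nearest pair of top edges, running from the floor to the underside of the top.

B is a bed frame 2027 mm long (x) by 1253 mm wide (y). Four 64×64 mm corner posts, 372 mm tall, at the corners of the footprint. Four rails of 21 mm thickness and 159 mm height run between adjacent posts with their undersides at z = 159 mm, their outer faces flush with the outside of the frame (the two x-running rails run between the posts' inner faces; the two y-running rails run between the posts' inner faces). 15 slats, each 82 mm wide (x) and 22 mm thick, lie across the top of the two x-running rails, running the full 1253 mm width of the frame in y; the slats are evenly spaced along x between the inner faces of the end posts with equal gaps (rounded down to the nearest mm) at the −x end and between each pair — any rounding remainder accumulates at the +x end.

C is a chair. The seat is a 461×395×36 mm slab with its top at z = 472 mm, on four 45×45 mm corner legs (flush with the seat edges, standing on z = 0). A flat backrest 21 mm thick, 536 mm tall, spans the full seat width and rises from the seat top along its +y edge, rear face flush with the rear of the seat.

The bed frame is on the floor beside the table on its −x side. The chair is on top of the table.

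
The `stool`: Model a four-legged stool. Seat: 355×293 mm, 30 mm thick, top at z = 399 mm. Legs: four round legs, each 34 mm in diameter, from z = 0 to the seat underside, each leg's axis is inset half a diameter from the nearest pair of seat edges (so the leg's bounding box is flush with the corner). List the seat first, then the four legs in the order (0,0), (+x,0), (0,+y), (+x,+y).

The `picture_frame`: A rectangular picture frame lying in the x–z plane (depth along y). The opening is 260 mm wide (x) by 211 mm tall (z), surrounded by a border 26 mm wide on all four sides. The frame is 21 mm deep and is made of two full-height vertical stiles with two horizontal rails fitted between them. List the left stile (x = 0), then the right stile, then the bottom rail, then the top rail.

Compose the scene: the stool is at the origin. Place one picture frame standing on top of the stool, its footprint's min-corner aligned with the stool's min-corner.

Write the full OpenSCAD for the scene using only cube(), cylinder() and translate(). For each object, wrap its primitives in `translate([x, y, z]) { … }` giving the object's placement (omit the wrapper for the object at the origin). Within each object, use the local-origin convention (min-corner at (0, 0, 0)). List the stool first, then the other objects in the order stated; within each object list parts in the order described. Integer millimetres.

translate([0, 0, 369]) cube([355, 293, 30]);
translate([17, 17, 0]) cylinder(h = 369, r = 17);
translate([338, 17, 0]) cylinder(h = 369, r = 17);
translate([17, 276, 0]) cylinder(h = 369, r = 17);
translate([338, 276, 0]) cylinder(h = 369, r = 17);
translate([0, 0, 399]) {
  cube([26, 21, 263]);
  translate([286, 0, 0]) cube([26, 21, 263]);
  translate([26, 0, 0]) cube([260, 21, 26]);
  translate([26, 0, 237]) cube([260, 21, 26]);
}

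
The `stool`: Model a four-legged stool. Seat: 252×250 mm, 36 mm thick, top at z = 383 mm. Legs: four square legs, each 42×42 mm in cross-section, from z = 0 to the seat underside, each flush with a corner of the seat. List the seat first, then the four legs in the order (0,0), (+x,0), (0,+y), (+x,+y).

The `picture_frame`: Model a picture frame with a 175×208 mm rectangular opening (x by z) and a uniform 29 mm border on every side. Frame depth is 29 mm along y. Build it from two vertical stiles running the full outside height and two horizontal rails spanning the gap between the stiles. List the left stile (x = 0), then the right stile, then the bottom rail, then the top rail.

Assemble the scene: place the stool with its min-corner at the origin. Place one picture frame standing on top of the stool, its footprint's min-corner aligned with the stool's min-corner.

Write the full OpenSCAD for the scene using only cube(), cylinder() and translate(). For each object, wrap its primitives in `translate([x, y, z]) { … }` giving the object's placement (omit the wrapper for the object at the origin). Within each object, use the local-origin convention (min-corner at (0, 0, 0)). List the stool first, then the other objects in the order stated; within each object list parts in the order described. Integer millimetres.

translate([0, 0, 347]) cube([252, 250, 36]);
cube([42, 42, 347]);
translate([210, 0, 0]) cube([42, 42, 347]);
translate([0, 208, 0]) cube([42, 42, 347]);
translate([210, 208, 0]) cube([42, 42, 347]);
translate([0, 0, 383]) {
  cube([29, 29, 266]);
  translate([204, 0, 0]) cube([29, 29, 266]);
  translate([29, 0, 0]) cube([175, 29, 29]);
  translate([29, 0, 237]) cube([175, 29, 29]);
}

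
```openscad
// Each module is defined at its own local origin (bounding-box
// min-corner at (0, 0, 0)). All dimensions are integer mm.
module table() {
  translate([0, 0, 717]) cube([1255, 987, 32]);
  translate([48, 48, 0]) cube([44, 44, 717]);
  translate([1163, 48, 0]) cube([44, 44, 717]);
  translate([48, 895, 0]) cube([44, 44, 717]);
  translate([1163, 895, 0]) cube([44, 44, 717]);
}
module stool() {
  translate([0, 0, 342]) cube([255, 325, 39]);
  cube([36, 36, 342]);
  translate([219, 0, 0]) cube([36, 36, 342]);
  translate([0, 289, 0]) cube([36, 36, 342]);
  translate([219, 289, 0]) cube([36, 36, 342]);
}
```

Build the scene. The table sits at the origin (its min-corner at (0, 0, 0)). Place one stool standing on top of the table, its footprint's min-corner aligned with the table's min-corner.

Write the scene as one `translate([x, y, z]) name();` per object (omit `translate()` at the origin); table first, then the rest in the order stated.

table();
translate([0, 0, 749]) stool();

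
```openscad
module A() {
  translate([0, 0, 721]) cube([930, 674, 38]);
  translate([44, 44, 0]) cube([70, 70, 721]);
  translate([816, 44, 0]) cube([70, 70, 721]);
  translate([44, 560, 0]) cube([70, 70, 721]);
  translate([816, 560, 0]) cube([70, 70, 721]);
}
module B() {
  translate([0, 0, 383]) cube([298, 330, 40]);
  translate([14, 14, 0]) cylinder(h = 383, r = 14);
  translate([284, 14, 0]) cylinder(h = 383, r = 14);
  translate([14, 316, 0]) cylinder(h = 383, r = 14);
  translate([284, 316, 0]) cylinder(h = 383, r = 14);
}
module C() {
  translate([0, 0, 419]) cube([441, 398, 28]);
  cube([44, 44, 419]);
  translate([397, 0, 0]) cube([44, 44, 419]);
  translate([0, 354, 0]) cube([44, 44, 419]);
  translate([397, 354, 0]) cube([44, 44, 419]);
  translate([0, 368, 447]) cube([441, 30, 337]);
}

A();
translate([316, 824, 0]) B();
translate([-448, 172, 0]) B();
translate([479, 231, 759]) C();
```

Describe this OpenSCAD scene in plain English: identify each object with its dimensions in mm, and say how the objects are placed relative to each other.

A is a rectangular dining table. The top is 930×674×38 mm with its upper surface at z = 759 mm. It stands on four 70×70 mm square legs, each inset 44 mm from the nearest pair of top edges, running from the floor to the underside of the top.

B is a four-legged stool. The seat is 298×330 mm, 40 mm thick, top at z = 423 mm. It stands on four round legs, each 28 mm in diameter, from z = 0 to the seat underside, each leg's axis is inset half a diameter from the nearest pair of seat edges (so the leg's bounding box is flush with the corner).

C is a chair: 441×398 mm seat, 28 mm thick, top at z = 447 mm, on four 44 mm square corner legs flush with the seat edges. A 30 mm thick backrest slab spans the full seat width, extending 337 mm above the seat top, its back face flush with the seat's +y edge.

Two stools sit around the table at the +y, −x sides. The chair is on top of the table.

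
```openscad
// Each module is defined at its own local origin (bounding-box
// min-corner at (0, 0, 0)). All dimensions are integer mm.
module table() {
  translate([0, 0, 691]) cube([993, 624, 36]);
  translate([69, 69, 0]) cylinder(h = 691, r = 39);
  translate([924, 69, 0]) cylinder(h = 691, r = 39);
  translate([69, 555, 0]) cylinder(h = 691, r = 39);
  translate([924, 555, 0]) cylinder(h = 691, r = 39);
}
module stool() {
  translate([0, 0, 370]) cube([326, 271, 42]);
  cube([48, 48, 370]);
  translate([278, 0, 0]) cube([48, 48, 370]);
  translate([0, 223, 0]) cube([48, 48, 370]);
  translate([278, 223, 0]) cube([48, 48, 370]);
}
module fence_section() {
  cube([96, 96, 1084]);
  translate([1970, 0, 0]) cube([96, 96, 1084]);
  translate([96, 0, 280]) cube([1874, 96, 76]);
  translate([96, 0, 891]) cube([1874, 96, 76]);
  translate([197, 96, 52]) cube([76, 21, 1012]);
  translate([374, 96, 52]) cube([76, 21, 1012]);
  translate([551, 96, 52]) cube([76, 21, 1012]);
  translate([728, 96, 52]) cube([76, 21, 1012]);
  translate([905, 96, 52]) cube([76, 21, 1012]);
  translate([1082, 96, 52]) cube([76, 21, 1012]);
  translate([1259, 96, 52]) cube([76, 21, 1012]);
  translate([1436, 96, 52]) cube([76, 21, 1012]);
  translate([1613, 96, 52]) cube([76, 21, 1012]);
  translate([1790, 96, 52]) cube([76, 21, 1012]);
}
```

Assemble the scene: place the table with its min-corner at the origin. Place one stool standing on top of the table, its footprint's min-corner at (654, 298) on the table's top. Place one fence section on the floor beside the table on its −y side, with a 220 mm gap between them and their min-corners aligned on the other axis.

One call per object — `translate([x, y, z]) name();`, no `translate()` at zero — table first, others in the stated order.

table();
translate([654, 298, 727]) stool();
translate([0, -337, 0]) fence_section();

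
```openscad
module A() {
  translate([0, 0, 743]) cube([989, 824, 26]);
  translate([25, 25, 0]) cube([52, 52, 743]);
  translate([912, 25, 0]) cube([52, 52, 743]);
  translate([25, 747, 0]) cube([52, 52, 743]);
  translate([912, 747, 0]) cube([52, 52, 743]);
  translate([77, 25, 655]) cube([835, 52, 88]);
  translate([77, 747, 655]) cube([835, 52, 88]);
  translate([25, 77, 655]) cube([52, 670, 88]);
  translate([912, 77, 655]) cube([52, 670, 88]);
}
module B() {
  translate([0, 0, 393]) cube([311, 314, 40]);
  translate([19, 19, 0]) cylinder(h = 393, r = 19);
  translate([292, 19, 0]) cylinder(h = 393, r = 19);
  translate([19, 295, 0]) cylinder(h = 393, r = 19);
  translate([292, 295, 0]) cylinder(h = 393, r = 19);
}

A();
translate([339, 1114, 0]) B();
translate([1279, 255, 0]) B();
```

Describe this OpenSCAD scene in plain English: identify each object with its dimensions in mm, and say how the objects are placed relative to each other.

A is a table: top 989 mm (x) × 824 mm (y), 26 mm thick, upper face at z = 769 mm, on four 52×52 mm square legs, each inset 25 mm from the nearest pair of top edges, running from z = 0 to the bottom of the top. Four apron rails, 52 mm thick and 88 mm tall, run between adjacent legs with their top edges flush with the underside of the top and their outer faces flush with the legs' outer faces.

B is a four-legged stool. The seat is a 311×314×40 mm slab whose top surface is at z = 433 mm; four round legs, each 38 mm in diameter, run from the floor (z = 0) to the underside of the seat, each leg's axis is inset half a diameter from the nearest pair of seat edges (so the leg's bounding box is flush with the corner).

Two stools sit around the table at the +y, +x sides.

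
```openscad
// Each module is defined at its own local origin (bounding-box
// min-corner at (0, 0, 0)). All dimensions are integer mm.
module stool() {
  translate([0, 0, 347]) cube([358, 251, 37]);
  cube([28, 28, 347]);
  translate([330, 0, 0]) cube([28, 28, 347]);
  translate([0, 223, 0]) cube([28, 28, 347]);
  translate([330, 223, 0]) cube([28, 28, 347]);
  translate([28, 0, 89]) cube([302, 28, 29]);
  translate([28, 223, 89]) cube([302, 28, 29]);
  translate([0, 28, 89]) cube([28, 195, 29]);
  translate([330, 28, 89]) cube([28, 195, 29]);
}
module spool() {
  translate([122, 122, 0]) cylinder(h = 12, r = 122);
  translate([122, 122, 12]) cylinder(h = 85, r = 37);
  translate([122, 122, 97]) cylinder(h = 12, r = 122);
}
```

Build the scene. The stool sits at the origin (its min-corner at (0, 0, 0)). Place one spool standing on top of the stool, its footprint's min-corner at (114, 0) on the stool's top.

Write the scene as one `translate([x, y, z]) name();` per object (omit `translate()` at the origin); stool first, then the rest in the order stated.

stool();
translate([114, 0, 384]) spool();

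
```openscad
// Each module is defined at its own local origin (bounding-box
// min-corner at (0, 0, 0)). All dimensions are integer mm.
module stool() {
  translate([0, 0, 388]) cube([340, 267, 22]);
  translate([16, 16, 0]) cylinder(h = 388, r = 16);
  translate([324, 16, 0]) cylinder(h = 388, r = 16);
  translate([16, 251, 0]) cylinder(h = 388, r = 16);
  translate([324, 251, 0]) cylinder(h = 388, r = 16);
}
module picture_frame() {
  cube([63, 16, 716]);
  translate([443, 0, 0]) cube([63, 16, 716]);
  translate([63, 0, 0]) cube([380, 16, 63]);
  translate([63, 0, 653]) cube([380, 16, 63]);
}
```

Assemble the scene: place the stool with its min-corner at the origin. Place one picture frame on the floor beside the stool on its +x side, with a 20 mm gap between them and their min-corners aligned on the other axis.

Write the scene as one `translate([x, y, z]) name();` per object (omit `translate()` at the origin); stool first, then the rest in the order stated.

stool();
translate([360, 0, 0]) picture_frame();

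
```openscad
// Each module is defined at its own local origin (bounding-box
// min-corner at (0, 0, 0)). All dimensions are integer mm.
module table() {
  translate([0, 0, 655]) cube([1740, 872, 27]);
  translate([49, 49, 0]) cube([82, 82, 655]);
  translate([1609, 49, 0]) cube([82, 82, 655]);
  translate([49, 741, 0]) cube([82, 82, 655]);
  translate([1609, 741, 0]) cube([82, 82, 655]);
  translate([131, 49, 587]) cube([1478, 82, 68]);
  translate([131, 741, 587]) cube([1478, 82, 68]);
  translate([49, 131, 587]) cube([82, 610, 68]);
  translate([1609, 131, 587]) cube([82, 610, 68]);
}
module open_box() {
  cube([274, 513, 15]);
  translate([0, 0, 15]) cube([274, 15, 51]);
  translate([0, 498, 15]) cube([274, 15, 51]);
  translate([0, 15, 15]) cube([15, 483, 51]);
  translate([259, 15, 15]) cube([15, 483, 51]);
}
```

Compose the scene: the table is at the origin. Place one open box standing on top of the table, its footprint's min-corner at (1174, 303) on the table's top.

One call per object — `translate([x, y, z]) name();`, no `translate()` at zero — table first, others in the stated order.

table();
translate([1174, 303, 682]) open_box();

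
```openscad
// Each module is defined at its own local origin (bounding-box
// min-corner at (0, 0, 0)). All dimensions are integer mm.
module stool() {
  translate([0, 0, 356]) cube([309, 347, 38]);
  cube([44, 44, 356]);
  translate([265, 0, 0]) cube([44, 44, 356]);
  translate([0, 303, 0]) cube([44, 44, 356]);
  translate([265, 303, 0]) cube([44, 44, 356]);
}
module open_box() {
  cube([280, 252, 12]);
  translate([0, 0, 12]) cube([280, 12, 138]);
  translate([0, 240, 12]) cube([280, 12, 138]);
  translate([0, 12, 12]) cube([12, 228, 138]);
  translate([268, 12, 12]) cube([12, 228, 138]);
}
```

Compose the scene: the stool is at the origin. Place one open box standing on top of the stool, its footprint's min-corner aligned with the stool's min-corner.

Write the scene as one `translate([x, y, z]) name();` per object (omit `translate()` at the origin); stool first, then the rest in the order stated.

stool();
translate([0, 0, 394]) open_box();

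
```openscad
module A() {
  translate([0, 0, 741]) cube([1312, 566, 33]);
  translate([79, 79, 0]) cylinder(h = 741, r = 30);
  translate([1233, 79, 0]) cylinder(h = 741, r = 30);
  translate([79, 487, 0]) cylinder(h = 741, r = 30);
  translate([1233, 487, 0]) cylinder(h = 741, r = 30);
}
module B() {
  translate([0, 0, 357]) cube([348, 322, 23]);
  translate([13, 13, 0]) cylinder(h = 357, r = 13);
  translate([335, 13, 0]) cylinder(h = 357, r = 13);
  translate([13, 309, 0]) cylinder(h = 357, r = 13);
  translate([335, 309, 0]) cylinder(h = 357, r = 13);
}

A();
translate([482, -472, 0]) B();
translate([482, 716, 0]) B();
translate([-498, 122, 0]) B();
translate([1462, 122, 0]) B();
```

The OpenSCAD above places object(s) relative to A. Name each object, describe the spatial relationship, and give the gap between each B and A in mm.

Each stool's nearest face is 150 mm from the table's bounding box.

A is a table. B is a stool. Four stools sit around the table at the −y, +y, −x, +x sides. The gap between each stool and the table is 150 mm.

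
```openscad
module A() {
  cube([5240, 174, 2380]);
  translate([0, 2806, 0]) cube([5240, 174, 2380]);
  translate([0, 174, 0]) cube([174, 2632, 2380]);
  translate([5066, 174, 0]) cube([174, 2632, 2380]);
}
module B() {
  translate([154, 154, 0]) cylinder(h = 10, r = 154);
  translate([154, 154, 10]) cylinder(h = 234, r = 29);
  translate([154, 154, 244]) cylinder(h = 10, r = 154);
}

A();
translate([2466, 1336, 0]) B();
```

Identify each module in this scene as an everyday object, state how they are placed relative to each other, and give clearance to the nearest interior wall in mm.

A is a house frame. B is a spool. The spool sits inside the house frame, centred. The clearance to the nearest interior wall is 1162 mm.

Clearances: x = 2292, y = 1162; minimum 1162 mm.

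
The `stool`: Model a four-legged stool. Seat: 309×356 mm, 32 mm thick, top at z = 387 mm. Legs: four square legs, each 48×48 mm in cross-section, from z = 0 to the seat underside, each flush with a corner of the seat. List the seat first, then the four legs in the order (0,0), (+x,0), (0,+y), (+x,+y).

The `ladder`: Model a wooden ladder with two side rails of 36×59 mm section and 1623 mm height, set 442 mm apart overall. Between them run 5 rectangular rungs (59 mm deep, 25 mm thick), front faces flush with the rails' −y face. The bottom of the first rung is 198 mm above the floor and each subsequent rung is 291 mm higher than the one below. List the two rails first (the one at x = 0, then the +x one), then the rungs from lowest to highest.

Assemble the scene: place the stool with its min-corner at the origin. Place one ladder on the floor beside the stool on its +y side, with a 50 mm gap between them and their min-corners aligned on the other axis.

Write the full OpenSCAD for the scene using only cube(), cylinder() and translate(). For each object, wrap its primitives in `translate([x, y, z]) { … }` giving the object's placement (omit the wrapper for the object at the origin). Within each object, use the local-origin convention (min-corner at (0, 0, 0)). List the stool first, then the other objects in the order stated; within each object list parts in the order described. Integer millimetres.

translate([0, 0, 355]) cube([309, 356, 32]);
cube([48, 48, 355]);
translate([261, 0, 0]) cube([48, 48, 355]);
translate([0, 308, 0]) cube([48, 48, 355]);
translate([261, 308, 0]) cube([48, 48, 355]);
translate([0, 406, 0]) {
  cube([36, 59, 1623]);
  translate([406, 0, 0]) cube([36, 59, 1623]);
  translate([36, 0, 198]) cube([370, 59, 25]);
  translate([36, 0, 489]) cube([370, 59, 25]);
  translate([36, 0, 780]) cube([370, 59, 25]);
  translate([36, 0, 1071]) cube([370, 59, 25]);
  translate([36, 0, 1362]) cube([370, 59, 25]);
}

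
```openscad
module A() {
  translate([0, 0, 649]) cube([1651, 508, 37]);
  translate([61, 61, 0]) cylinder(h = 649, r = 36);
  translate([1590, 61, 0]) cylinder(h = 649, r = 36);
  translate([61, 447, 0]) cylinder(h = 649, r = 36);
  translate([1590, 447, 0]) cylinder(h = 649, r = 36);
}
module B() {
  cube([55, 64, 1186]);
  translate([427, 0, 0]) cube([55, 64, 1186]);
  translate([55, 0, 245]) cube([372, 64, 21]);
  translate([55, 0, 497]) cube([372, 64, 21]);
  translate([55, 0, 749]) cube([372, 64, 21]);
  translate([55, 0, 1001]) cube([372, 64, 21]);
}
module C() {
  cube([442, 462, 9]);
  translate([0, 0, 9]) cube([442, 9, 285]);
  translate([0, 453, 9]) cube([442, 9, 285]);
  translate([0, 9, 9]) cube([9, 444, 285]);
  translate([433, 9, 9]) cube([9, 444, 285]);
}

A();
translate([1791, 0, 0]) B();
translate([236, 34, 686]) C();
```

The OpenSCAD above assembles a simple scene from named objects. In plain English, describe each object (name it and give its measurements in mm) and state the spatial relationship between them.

A is a table with a 1651×508 mm rectangular top, 37 mm thick, top surface at z = 686 mm, supported by four round legs of 72 mm diameter, each leg's bounding box inset 25 mm from the nearest pair of top edges, running from the floor.

B is a wooden ladder with two side rails of 55×64 mm section and 1186 mm height, set 482 mm apart overall. Between them run 4 rectangular rungs (64 mm deep, 21 mm thick), front faces flush with the rails' −y face. The bottom of the first rung is 245 mm above the floor and each subsequent rung is 252 mm higher than the one below.

C is an open-topped rectangular box: outside dimensions 442×462×294 mm, with a uniform wall and base thickness of 9 mm. The base is a full 442×462 slab on the floor; four walls sit on top of the base. The front and back walls (the −y and +y sides) span the full width; the two side walls fit between them.

The ladder is on the floor beside the table on its +x side. The open box is on top of the table.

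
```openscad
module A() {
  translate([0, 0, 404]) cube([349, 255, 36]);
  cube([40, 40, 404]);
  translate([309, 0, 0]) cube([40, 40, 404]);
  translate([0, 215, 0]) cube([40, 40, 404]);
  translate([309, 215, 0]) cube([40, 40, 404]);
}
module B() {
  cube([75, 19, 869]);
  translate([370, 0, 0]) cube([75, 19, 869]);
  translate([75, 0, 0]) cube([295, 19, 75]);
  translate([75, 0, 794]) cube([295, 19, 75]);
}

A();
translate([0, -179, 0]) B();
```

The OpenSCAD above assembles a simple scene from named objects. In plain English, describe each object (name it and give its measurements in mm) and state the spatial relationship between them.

A is a four-legged stool. The seat is a 349×255×36 mm slab whose top surface is at z = 440 mm; four square legs, each 40×40 mm in cross-section, run from the floor (z = 0) to the underside of the seat, each flush with a corner of the seat.

B is a rectangular picture frame lying in the x–z plane (depth along y). The opening is 295 mm wide (x) by 719 mm tall (z), surrounded by a border 75 mm wide on all four sides. The frame is 19 mm deep and is made of two full-height vertical stiles with two horizontal rails fitted between them.

The picture frame is on the floor beside the stool on its −y side.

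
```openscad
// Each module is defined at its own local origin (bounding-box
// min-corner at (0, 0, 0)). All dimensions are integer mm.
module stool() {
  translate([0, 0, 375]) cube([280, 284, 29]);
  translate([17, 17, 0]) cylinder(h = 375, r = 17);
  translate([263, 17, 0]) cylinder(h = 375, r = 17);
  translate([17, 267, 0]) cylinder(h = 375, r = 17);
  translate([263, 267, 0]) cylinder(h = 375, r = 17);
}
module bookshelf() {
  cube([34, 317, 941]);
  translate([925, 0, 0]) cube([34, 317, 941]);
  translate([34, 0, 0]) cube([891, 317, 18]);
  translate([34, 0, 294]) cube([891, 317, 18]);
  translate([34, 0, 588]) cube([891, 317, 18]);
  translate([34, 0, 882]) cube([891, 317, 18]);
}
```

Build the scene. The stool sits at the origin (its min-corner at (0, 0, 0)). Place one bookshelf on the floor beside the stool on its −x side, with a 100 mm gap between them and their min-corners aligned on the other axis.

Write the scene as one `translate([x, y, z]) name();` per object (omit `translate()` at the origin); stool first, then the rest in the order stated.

stool();
translate([-1059, 0, 0]) bookshelf();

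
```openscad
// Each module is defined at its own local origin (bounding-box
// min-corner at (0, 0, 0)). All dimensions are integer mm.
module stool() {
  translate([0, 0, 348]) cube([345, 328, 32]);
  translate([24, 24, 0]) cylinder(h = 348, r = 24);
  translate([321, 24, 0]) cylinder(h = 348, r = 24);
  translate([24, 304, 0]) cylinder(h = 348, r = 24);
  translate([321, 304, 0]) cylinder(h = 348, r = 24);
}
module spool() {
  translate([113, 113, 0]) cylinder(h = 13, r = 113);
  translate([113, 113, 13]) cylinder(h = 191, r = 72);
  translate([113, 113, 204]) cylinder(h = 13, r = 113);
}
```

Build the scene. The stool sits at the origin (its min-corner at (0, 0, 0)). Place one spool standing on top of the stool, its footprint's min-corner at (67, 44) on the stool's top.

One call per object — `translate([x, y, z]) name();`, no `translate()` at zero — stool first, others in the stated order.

stool();
translate([67, 44, 380]) spool();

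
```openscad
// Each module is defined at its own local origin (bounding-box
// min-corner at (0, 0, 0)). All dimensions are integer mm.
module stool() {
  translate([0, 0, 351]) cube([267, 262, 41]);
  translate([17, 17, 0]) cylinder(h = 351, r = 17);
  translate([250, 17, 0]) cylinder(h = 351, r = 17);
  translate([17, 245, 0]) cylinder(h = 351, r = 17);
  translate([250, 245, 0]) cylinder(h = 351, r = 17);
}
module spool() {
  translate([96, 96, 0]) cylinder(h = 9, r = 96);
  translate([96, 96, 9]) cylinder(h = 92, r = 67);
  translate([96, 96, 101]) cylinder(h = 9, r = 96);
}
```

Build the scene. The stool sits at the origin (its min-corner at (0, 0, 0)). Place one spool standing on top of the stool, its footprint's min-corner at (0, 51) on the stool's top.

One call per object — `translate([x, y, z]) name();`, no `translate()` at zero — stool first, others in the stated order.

stool();
translate([0, 51, 392]) spool();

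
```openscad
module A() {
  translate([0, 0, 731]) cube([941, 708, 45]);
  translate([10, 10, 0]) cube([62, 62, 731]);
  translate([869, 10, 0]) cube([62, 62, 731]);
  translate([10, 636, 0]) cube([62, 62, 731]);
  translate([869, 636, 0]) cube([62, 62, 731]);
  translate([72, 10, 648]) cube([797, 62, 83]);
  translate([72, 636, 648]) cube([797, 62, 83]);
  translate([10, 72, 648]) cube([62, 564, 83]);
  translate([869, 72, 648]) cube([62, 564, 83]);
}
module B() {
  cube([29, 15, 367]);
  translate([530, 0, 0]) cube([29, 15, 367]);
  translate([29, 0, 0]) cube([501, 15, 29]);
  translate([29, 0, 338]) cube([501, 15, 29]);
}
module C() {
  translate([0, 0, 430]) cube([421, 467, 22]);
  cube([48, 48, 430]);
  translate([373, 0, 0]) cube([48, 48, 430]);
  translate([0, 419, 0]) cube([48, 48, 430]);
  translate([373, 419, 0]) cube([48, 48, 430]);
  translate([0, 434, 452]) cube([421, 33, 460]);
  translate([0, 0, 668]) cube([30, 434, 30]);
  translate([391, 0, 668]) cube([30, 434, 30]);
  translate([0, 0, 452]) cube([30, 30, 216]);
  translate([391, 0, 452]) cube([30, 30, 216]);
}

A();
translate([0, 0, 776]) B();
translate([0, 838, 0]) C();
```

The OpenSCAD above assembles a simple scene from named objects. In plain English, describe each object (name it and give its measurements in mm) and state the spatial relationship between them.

A is a table with a 941×708 mm rectangular top, 45 mm thick, top surface at z = 776 mm, supported by four 62×62 mm square legs, each inset 10 mm from the nearest pair of top edges, running from the floor. Four apron rails, 62 mm thick and 83 mm tall, run between adjacent legs with their top edges flush with the underside of the top and their outer faces flush with the legs' outer faces.

B is a rectangular picture frame lying in the x–z plane (depth along y). The opening is 501 mm wide (x) by 309 mm tall (z), surrounded by a border 29 mm wide on all four sides. The frame is 15 mm deep and is made of two full-height vertical stiles with two horizontal rails fitted between them.

C is a chair. The seat is a 421×467×22 mm slab with its top at z = 452 mm, on four 48×48 mm corner legs (flush with the seat edges, standing on z = 0). A flat backrest 33 mm thick, 460 mm tall, spans the full seat width and rises from the seat top along its +y edge, rear face flush with the rear of the seat. Two armrests of 30×30 mm section run along each side from the seat's front edge to the front of the backrest, top faces 246 mm above the seat top and outer faces flush with the seat's x-edges; a 30×30 mm post under the front of each armrest stands on the seat at the front corner.

The picture frame is on top of the table. The chair is on the floor beside the table on its +y side.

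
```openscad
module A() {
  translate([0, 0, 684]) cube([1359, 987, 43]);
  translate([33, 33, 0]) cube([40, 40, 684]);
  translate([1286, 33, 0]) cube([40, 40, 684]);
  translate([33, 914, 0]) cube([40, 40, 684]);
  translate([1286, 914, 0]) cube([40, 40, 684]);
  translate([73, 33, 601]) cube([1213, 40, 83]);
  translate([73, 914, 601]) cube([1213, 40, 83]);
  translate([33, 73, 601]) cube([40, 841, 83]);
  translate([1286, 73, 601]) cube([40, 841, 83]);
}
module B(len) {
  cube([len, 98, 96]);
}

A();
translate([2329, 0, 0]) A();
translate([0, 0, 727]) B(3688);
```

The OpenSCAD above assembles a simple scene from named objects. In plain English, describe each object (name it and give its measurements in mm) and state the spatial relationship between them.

A is a rectangular dining table. The top is 1359×987×43 mm with its upper surface at z = 727 mm. It stands on four 40×40 mm square legs, each inset 33 mm from the nearest pair of top edges, running from the floor to the underside of the top. Four apron rails, 40 mm thick and 83 mm tall, run between adjacent legs with their top edges flush with the underside of the top and their outer faces flush with the legs' outer faces.

B is a rectangular beam 3688 mm long (x), 98 mm deep (y), 96 mm thick (z).

The beam spans the tops of two tables placed 970 mm apart, resting at z = 727 mm.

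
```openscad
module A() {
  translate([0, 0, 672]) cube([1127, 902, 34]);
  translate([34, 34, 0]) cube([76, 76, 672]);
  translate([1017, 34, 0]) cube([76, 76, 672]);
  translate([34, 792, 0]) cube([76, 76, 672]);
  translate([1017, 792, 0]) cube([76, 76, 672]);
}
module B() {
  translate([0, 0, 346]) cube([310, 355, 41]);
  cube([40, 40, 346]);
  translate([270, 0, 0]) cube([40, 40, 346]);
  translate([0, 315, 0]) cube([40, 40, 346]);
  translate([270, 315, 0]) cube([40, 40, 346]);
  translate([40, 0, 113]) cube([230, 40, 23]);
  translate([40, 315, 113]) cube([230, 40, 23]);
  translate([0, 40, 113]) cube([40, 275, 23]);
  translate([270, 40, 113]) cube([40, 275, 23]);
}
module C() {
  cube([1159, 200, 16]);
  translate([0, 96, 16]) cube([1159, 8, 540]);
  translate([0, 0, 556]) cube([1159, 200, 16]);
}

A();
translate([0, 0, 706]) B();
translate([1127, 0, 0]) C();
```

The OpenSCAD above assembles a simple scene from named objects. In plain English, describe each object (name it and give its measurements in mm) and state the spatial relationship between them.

A is a rectangular dining table. The top is 1127×902×34 mm with its upper surface at z = 706 mm. It stands on four 76×76 mm square legs, each inset 34 mm from the nearest pair of top edges, running from the floor to the underside of the top.

B is a four-legged stool. The seat is 310×355 mm, 41 mm thick, top at z = 387 mm. It stands on four square legs, each 40×40 mm in cross-section, from z = 0 to the seat underside, each flush with a corner of the seat. Four stretchers, 40 mm wide and 23 mm tall, connect adjacent legs with their undersides at z = 113 mm, each running between the inner faces of the legs it joins and aligned with the legs' outer faces on the other axis.

C is an I-beam lying along x, 1159 mm long. Overall section height 572 mm. Two flanges 200 mm wide (y) and 16 mm thick, one on the floor and one at the top; a web 8 mm thick runs between them, centred on the flange width.

The stool is on top of the table. The I-beam is against the table's +x side, with their −y faces flush.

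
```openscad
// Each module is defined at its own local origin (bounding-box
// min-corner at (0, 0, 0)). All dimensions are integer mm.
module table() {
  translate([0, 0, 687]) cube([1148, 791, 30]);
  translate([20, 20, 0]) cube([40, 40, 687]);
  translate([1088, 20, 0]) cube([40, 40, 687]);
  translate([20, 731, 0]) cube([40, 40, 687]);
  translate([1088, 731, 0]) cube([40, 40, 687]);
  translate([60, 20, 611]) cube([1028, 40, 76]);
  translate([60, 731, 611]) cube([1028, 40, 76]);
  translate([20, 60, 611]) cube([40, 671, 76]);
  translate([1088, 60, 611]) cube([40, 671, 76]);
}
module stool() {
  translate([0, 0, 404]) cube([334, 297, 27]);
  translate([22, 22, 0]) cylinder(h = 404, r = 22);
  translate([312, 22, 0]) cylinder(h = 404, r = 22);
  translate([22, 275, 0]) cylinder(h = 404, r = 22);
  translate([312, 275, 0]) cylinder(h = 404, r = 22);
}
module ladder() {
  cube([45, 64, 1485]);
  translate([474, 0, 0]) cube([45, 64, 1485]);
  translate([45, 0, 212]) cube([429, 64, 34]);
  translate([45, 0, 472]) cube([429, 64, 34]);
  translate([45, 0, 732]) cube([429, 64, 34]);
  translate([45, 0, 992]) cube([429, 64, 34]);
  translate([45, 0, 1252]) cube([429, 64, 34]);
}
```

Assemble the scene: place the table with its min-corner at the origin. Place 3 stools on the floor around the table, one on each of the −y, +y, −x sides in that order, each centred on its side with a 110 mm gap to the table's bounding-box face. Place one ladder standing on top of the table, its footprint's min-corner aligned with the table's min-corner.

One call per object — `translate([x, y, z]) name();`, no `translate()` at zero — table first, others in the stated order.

table();
translate([407, -407, 0]) stool();
translate([407, 901, 0]) stool();
translate([-444, 247, 0]) stool();
translate([0, 0, 717]) ladder();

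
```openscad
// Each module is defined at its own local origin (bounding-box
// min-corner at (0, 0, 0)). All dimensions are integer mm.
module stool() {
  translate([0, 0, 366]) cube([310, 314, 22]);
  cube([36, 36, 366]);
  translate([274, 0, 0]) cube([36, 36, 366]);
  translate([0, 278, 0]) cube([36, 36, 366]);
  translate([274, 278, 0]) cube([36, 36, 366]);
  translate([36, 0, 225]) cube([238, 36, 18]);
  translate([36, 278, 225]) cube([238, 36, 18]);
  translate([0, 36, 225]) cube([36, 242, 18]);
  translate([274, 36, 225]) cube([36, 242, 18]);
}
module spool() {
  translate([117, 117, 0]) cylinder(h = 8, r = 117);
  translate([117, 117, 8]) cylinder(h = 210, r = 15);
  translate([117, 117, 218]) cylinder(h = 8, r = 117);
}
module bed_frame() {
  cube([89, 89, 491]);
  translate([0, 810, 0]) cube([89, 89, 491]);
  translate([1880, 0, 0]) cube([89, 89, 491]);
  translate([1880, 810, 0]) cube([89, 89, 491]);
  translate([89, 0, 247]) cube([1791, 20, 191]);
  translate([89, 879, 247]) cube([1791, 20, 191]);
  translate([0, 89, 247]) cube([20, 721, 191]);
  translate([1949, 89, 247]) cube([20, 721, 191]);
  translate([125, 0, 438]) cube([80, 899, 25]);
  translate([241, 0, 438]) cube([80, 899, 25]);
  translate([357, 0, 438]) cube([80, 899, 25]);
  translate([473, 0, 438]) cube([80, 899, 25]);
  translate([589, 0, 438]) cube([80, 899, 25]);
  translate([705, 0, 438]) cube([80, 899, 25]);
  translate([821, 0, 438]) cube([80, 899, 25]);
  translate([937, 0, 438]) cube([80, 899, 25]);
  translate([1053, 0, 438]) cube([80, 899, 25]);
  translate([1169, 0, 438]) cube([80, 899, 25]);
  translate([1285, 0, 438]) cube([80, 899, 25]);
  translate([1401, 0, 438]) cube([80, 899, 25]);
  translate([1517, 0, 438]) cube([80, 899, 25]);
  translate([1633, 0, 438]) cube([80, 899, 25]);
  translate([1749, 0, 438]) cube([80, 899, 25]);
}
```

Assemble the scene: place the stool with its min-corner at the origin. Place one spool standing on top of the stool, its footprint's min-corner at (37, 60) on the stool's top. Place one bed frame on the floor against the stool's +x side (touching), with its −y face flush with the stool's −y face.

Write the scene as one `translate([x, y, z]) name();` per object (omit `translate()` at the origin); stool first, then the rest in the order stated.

stool();
translate([37, 60, 388]) spool();
translate([310, 0, 0]) bed_frame();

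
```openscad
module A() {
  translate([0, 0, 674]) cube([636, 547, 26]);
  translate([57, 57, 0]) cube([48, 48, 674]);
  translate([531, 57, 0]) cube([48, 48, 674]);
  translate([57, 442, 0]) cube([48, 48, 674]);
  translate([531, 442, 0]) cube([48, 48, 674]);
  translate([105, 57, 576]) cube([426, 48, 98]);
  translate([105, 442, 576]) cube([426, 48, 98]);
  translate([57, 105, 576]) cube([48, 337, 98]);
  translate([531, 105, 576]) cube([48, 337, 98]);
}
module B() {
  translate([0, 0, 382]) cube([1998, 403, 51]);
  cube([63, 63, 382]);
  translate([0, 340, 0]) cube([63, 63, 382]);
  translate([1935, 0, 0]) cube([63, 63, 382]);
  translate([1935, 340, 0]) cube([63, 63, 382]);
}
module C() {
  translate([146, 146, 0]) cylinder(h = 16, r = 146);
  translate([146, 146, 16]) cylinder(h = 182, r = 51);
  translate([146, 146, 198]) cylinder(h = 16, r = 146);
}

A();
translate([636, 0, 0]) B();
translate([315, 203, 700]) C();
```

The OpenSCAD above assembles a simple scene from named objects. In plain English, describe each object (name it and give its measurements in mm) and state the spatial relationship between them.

A is a rectangular dining table. The top is 636×547×26 mm with its upper surface at z = 700 mm. It stands on four 48×48 mm square legs, each inset 57 mm from the nearest pair of top edges, running from the floor to the underside of the top. Four apron rails, 48 mm thick and 98 mm tall, run between adjacent legs with their top edges flush with the underside of the top and their outer faces flush with the legs' outer faces.

B is a long wooden bench with a 1998 mm (x) × 403 mm (y) seat, 51 mm thick, its top surface 433 mm above the floor. Four 63 mm square legs at the seat corners, flush with the edges, run from z = 0 to the seat underside.

C is a spool: two coaxial disc flanges of radius 146 mm and thickness 16 mm, joined by a core cylinder of radius 51 mm and height 182 mm. The lower flange rests on z = 0 and the three cylinders share a vertical axis.

The bench is against the table's +x side, with their −y faces flush. The spool is on top of the table.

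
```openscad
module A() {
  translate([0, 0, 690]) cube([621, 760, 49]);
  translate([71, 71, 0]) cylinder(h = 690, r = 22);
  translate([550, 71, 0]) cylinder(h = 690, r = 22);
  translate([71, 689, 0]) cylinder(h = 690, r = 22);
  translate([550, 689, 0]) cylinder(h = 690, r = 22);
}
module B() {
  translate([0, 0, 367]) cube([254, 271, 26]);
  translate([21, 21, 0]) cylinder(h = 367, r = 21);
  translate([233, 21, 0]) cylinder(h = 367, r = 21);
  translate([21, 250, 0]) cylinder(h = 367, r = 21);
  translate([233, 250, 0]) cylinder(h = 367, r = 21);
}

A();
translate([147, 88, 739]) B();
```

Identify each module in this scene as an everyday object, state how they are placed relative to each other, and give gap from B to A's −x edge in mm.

A is a table. B is a stool. The stool is on top of the table. The gap from the stool to the table's −x edge is 147 mm.

The stool's min-x is at 147; the table's min-x is 0; gap = 147 mm.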